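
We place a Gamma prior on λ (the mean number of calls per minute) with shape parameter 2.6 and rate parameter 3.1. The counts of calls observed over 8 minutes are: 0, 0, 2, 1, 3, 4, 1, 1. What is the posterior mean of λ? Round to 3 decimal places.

Total count ∑xᵢ = 12 over n = 8 minutes.
Gamma is conjugate to the Poisson likelihood: posterior is Gamma(shape = 2.6+12 = 14.6, rate = 3.1+8 = 11.1).
E[λ | data] = 14.6/11.1 = 1.315.

Posterior mean ≈ 1.315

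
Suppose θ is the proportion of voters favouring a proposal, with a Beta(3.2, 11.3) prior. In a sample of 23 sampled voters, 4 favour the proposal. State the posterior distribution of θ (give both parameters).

Observing 4 successes and 19 failures updates Beta(3.2, 11.3) by adding the success and failure counts to the two shape parameters: α = 3.2+4 = 7.2, β = 11.3+19 = 30.3.

Posterior: Beta(7.2, 30.3)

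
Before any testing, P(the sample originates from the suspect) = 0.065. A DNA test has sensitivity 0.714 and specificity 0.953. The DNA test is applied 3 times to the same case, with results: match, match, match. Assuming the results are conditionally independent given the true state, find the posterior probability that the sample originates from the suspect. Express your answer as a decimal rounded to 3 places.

Posterior P(H) ≈ 0.996

With H the event that the sample originates from the suspect, the joint likelihood of the observed sequence is P(data|H) = 0.714·0.714·0.714 = 0.36399 and P(data|¬H) = 0.047·0.047·0.047 = 0.00010382.
Bayes: P(H|data) = 0.065·0.36399 / (0.065·0.36399 + 0.935·0.00010382) = 0.023660/0.023757 = 0.9959.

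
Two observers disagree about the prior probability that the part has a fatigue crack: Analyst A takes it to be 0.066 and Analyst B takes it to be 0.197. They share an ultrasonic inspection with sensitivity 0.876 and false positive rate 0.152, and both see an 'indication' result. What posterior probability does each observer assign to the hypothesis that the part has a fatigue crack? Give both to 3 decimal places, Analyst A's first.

P('+'|H) = 0.876, P('+'|¬H) = 0.152.
Analyst A: numerator 0.876·0.066 = 0.057816; evidence = 0.057816+0.152·0.934 = 0.19978; posterior = 0.289.
Analyst B: numerator 0.876·0.197 = 0.17257; evidence = 0.17257+0.152·0.803 = 0.29463; posterior = 0.586.

Analyst A: 0.289; Analyst B: 0.586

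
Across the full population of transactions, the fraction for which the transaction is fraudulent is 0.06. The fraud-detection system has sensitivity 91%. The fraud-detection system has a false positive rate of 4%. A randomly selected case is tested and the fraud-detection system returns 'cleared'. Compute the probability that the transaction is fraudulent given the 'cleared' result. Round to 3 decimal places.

P(H | E) ≈ 0.006

Write H for 'the transaction is fraudulent'. Prior odds H:¬H = 0.06/0.94 = 0.063830. For the 'cleared' outcome, the likelihood ratio is 0.09/0.96 = 0.093750.
Posterior odds = 0.063830 × 0.093750 = 0.0059840, so P(H|E) = 0.0059840/(1+0.0059840) = 0.006.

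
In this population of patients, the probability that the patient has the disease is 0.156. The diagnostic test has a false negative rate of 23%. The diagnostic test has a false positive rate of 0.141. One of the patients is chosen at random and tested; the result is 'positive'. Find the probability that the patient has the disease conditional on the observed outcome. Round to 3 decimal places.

Write H for 'the patient has the disease'. Prior odds H:¬H = 0.156/0.844 = 0.18483. For the 'positive' outcome, the likelihood ratio is 0.77/0.141 = 5.4610.
Posterior odds = 0.18483 × 5.4610 = 1.0094, so P(H|E) = 1.0094/(1+1.0094) = 0.502.

P(H | E) ≈ 0.502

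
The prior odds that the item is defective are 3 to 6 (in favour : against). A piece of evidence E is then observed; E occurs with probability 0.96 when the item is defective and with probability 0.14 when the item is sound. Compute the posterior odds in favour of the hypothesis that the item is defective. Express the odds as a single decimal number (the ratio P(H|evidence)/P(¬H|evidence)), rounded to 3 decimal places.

Prior odds = 3/6 = 0.50000. In log-odds, ln(0.50000) = -0.69315.
Add log likelihood ratio: ln(6.8571) = 1.9253.
Posterior log-odds = 1.2321, so posterior odds = exp(1.2321) = 3.4286.

Posterior odds ≈ 3.429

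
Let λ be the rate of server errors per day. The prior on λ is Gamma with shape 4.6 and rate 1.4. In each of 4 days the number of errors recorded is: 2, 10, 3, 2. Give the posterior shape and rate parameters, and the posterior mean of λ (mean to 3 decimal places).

Posterior: Gamma(shape=21.6, rate=5.4); mean ≈ 4.000

Total count ∑xᵢ = 17 over n = 4 days.
Gamma is conjugate to the Poisson likelihood: posterior is Gamma(shape = 4.6+17 = 21.6, rate = 1.4+4 = 5.4).
Posterior mean = shape/rate = 21.6/5.4 = 4.000.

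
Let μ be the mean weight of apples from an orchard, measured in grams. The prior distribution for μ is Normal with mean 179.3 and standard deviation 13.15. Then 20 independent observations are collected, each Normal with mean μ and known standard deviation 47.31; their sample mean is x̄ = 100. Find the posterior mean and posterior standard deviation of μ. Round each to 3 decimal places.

Prior precision 1/τ₀² = 1/13.15² = 0.00578294; data precision n/σ² = 20/47.31² = 0.00893561.
Posterior precision = 0.00578294 + 0.00893561 = 0.0147185, giving posterior SD = 1/√0.0147185 = 8.243.
Posterior mean = (0.00578294·179.3 + 0.00893561·100) / 0.0147185 = 131.157.

Posterior mean ≈ 131.157; posterior SD ≈ 8.243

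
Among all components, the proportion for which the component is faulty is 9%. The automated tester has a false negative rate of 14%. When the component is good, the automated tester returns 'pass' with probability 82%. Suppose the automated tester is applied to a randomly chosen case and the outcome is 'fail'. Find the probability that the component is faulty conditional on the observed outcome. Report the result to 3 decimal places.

Write H for 'the component is faulty'. Prior odds H:¬H = 0.09/0.91 = 0.098901. For the 'fail' outcome, the likelihood ratio is 0.86/0.18 = 4.7778.
Posterior odds = 0.098901 × 4.7778 = 0.47253, so P(H|E) = 0.47253/(1+0.47253) = 0.321.

P(H | E) ≈ 0.321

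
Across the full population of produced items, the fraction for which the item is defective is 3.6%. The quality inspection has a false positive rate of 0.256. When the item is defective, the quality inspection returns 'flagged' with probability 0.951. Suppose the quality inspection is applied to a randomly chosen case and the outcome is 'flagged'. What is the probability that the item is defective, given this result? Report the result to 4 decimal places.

P(H | E) ≈ 0.1218

Let H be the event that the item is defective. P(H) = 0.036, so P(¬H) = 0.964. With E the 'flagged' result, P(E|H) = 0.951 and P(E|¬H) = 0.256.
P(E) = 0.951·0.036 + 0.256·0.964 = 0.034236 + 0.24678 = 0.28102.
By Bayes' theorem, P(H|E) = 0.034236 / 0.28102 = 0.1218.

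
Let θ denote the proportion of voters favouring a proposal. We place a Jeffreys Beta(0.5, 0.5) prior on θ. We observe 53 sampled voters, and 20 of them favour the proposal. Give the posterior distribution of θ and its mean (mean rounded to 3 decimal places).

Posterior: Beta(20.5, 33.5); mean ≈ 0.380

Observing 20 successes and 33 failures updates Beta(0.5, 0.5) by adding the success and failure counts to the two shape parameters: α = 0.5+20 = 20.5, β = 0.5+33 = 33.5.
E[θ | data] = 20.5/(20.5+33.5) = 0.380.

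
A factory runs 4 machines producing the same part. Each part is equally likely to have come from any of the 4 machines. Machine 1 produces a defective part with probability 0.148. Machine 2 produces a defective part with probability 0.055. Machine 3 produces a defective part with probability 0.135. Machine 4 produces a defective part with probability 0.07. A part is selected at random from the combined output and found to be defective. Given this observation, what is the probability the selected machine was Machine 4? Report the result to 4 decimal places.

Posterior probability ≈ 0.1716

P(defective|M1) = 0.148; P(defective|M2) = 0.055; P(defective|M3) = 0.135; P(defective|M4) = 0.07.
Prior × likelihood for each source: 0.25·0.148=0.03700, 0.25·0.055=0.01375, 0.25·0.135=0.03375, 0.25·0.07=0.01750. Summing gives P(defective) = 0.10200.
P(Machine 4 | defective) = 0.01750 / 0.10200 = 0.1716.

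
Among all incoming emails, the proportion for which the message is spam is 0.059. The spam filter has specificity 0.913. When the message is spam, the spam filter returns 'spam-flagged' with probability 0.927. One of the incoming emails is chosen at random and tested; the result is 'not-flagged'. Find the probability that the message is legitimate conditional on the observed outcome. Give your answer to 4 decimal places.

Write H for 'the message is spam'. Prior odds H:¬H = 0.059/0.941 = 0.062699. For the 'not-flagged' outcome, the likelihood ratio is 0.073/0.913 = 0.079956.
Posterior odds = 0.062699 × 0.079956 = 0.0050132, so P(H|E) = 0.0050132/(1+0.0050132) = 0.0050. Then P(¬H|E) = 1 − 0.0050 = 0.9950.

P(¬H | E) ≈ 0.9950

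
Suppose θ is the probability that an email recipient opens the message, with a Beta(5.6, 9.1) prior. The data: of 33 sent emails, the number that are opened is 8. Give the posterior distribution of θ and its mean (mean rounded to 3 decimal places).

Posterior: Beta(13.6, 34.1); mean ≈ 0.285

The binomial likelihood is conjugate to the Beta prior: with 8 successes and 25 failures, the posterior is Beta(5.6+8, 9.1+25) = Beta(13.6, 34.1).
Posterior mean = α/(α+β) = 13.6/47.7 = 0.285.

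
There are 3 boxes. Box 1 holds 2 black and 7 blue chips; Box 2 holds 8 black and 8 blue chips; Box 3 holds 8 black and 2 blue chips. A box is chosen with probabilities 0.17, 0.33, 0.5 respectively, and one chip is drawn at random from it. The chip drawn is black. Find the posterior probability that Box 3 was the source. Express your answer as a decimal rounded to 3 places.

Posterior probability ≈ 0.664

Tabulate prior·likelihood by source: [1] prior 0.17, lik 0.2222, product 0.03778; [2] prior 0.33, lik 0.5, product 0.1650; [3] prior 0.5, lik 0.8, product 0.4000.
Normalizing constant = 0.60278; the posterior for Box 3 is its product over the sum, 0.4000/0.60278 = 0.664.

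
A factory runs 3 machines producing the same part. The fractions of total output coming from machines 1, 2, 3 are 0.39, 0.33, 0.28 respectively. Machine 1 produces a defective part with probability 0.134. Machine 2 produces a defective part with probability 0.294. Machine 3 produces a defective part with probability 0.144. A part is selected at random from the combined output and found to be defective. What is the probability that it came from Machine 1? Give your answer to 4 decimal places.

Posterior probability ≈ 0.2756

P(defective|M1) = 0.134; P(defective|M2) = 0.294; P(defective|M3) = 0.144.
Prior × likelihood for each source: 0.39·0.134=0.05226, 0.33·0.294=0.09702, 0.28·0.144=0.04032. Summing gives P(defective) = 0.18960.
P(Machine 1 | defective) = 0.05226 / 0.18960 = 0.2756.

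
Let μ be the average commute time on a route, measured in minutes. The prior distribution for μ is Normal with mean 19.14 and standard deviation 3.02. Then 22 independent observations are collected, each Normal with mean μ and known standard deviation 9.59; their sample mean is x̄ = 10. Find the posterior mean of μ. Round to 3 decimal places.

Posterior mean ≈ 12.873

Prior precision 1/τ₀² = 1/3.02² = 0.109644; data precision n/σ² = 22/9.59² = 0.239213.
Posterior precision = 0.109644 + 0.239213 = 0.348858.
Posterior mean = (0.109644·19.14 + 0.239213·10) / 0.348858 = 12.873.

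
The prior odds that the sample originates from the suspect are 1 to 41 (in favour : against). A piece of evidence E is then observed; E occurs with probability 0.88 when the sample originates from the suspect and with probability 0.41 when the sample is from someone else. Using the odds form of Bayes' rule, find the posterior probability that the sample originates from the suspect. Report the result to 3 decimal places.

Prior odds = 1/41 = 0.024390.
Likelihood ratio for E = 0.88/0.41 = 2.1463.
Posterior odds = prior odds × LR = 0.052350.
Posterior probability = odds/(1+odds) = 0.052350/1.0523 = 0.050.

Posterior probability ≈ 0.050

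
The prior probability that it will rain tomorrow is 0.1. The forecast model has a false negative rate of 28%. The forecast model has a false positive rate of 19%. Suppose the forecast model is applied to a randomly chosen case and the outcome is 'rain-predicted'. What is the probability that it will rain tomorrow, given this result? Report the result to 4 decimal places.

Write H for 'it will rain tomorrow'. Prior odds H:¬H = 0.1/0.9 = 0.11111. For the 'rain-predicted' outcome, the likelihood ratio is 0.72/0.19 = 3.7895.
Posterior odds = 0.11111 × 3.7895 = 0.42105, so P(H|E) = 0.42105/(1+0.42105) = 0.2963.

P(H | E) ≈ 0.2963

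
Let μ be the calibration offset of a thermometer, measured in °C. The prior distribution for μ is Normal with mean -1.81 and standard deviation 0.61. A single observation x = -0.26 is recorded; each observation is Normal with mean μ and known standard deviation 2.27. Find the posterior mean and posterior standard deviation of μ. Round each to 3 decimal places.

Prior precision 1/τ₀² = 1/0.61² = 2.68745; data precision n/σ² = 1/2.27² = 0.194065.
Posterior precision = 2.68745 + 0.194065 = 2.88152, giving posterior SD = 1/√2.88152 = 0.589.
Posterior mean = (2.68745·-1.81 + 0.194065·-0.26) / 2.88152 = -1.706.

Posterior mean ≈ -1.706; posterior SD ≈ 0.589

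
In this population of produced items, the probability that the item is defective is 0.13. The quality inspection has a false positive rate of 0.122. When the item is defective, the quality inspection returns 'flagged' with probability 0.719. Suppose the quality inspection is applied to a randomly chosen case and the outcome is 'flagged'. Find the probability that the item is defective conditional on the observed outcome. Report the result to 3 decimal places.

P(H | E) ≈ 0.468

Write H for 'the item is defective'. Prior odds H:¬H = 0.13/0.87 = 0.14943. For the 'flagged' outcome, the likelihood ratio is 0.719/0.122 = 5.8934.
Posterior odds = 0.14943 × 5.8934 = 0.88063, so P(H|E) = 0.88063/(1+0.88063) = 0.468.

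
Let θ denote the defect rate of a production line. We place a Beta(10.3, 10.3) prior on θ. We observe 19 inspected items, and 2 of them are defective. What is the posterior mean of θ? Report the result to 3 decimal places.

The binomial likelihood is conjugate to the Beta prior: with 2 successes and 17 failures, the posterior is Beta(10.3+2, 10.3+17) = Beta(12.3, 27.3).
E[θ | data] = 12.3/(12.3+27.3) = 0.311.

Posterior mean ≈ 0.311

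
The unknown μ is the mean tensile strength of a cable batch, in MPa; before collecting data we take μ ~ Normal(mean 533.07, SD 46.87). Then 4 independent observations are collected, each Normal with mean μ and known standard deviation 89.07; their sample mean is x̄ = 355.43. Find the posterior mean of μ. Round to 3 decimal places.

With known σ, the Normal prior is conjugate. Weight on the data is w = (n/σ²)/(n/σ² + 1/τ₀²) = 0.00050419/(0.00050419+0.00045521) = 0.52553.
Posterior mean = w·x̄ + (1−w)·μ₀ = 0.52553·355.43 + 0.47447·533.07 = 439.715.

Posterior mean ≈ 439.715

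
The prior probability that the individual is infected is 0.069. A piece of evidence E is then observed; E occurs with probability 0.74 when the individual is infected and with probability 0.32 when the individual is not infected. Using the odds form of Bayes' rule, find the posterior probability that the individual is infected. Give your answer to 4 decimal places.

Prior odds = 0.069/(1−0.069) = 0.074114.
Likelihood ratio for E = 0.74/0.32 = 2.3125.
Posterior odds = prior odds × LR = 0.17139.
Posterior probability = odds/(1+odds) = 0.17139/1.1714 = 0.1463.

Posterior probability ≈ 0.1463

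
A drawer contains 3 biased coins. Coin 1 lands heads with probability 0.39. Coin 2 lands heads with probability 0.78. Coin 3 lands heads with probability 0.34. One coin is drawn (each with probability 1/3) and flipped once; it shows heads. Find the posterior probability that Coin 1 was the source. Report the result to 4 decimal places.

Posterior probability ≈ 0.2583

P(heads|C1) = 0.39; P(heads|C2) = 0.78; P(heads|C3) = 0.34.
Prior × likelihood for each source: 0.333333·0.39=0.1300, 0.333333·0.78=0.2600, 0.333333·0.34=0.1133. Summing gives P(heads) = 0.50333.
P(Coin 1 | heads) = 0.1300 / 0.50333 = 0.2583.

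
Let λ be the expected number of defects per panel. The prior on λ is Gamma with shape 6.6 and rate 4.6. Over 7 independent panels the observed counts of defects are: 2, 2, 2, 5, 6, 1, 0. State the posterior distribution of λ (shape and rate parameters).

Posterior: Gamma(shape=24.6, rate=11.6)

The Poisson likelihood adds the total count to the shape and the number of exposure periods to the rate. Here ∑xᵢ = 18 and n = 7, so shape 6.6→24.6 and rate 4.6→11.6.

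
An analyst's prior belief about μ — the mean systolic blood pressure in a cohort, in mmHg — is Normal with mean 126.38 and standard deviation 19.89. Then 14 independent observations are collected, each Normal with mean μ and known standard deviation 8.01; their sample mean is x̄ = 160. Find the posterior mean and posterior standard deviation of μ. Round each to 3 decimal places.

Posterior mean ≈ 159.615; posterior SD ≈ 2.128

With known σ, the Normal prior is conjugate. Weight on the data is w = (n/σ²)/(n/σ² + 1/τ₀²) = 0.218204/(0.218204+0.00252773) = 0.98855.
Posterior mean = w·x̄ + (1−w)·μ₀ = 0.98855·160 + 0.011452·126.38 = 159.615. Posterior variance = 1/(0.218204+0.00252773) = 4.53038, so SD = 2.128.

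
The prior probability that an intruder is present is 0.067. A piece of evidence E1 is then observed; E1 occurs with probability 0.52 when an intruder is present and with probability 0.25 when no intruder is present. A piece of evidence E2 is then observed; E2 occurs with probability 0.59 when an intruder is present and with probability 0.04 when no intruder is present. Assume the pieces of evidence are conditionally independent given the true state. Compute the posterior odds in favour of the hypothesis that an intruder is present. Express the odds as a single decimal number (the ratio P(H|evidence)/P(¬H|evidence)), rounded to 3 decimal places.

Posterior odds ≈ 2.203

Prior odds = 0.067/(1−0.067) = 0.071811. In log-odds, ln(0.071811) = -2.6337.
Add log likelihood ratios: ln(2.0800) + ln(14.750) = 3.4236.
Posterior log-odds = 0.78990, so posterior odds = exp(0.78990) = 2.2032.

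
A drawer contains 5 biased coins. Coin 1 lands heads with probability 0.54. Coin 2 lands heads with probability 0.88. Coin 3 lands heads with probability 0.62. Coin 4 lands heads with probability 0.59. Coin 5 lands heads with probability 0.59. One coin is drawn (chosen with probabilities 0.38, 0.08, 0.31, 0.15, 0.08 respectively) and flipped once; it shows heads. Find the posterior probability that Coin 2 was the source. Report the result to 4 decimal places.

Posterior probability ≈ 0.1167

P(heads|C1) = 0.54; P(heads|C2) = 0.88; P(heads|C3) = 0.62; P(heads|C4) = 0.59; P(heads|C5) = 0.59.
Prior × likelihood for each source: 0.38·0.54=0.2052, 0.08·0.88=0.07040, 0.31·0.62=0.1922, 0.15·0.59=0.08850, 0.08·0.59=0.04720. Summing gives P(heads) = 0.60350.
P(Coin 2 | heads) = 0.07040 / 0.60350 = 0.1167.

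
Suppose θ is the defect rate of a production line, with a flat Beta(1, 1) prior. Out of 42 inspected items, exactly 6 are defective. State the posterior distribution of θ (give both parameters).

The binomial likelihood is conjugate to the Beta prior: with 6 successes and 36 failures, the posterior is Beta(1+6, 1+36) = Beta(7, 37).

Posterior: Beta(7, 37)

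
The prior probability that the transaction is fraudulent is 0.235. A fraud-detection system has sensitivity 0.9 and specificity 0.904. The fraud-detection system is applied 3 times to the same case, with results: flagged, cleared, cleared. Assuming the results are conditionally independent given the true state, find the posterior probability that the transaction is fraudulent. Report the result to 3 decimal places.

Posterior P(H) ≈ 0.034

Let H be the event that the transaction is fraudulent; start with P(H) = 0.235. P('flagged'|H) = 0.9, P('flagged'|¬H) = 0.096.
Update on result 1 ('flagged'): P(H) ← 0.9·0.2350 / (0.9·0.2350 + 0.096·0.7650) = 0.21150/0.28494 = 0.7423.
Update on result 2 ('cleared'): P(H) ← 0.1·0.7423 / (0.1·0.7423 + 0.904·0.2577) = 0.074226/0.30722 = 0.2416.
Update on result 3 ('cleared'): P(H) ← 0.1·0.2416 / (0.1·0.2416 + 0.904·0.7584) = 0.024160/0.70975 = 0.0340.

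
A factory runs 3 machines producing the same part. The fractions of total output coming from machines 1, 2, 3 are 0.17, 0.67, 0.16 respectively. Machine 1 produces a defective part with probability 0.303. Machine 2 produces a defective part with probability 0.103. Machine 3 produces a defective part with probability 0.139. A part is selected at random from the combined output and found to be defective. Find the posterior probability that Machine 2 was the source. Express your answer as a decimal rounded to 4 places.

Posterior probability ≈ 0.4834

Tabulate prior·likelihood by source: [1] prior 0.17, lik 0.303, product 0.05151; [2] prior 0.67, lik 0.103, product 0.06901; [3] prior 0.16, lik 0.139, product 0.02224.
Normalizing constant = 0.14276; the posterior for Machine 2 is its product over the sum, 0.06901/0.14276 = 0.4834.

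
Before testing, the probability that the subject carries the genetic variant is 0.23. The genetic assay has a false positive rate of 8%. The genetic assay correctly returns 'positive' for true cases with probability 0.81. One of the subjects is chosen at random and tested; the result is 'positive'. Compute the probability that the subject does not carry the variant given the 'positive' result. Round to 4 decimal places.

Write H for 'the subject carries the genetic variant'. Prior odds H:¬H = 0.23/0.77 = 0.29870. For the 'positive' outcome, the likelihood ratio is 0.81/0.08 = 10.125.
Posterior odds = 0.29870 × 10.125 = 3.0244, so P(H|E) = 3.0244/(1+3.0244) = 0.7515. Then P(¬H|E) = 1 − 0.7515 = 0.2485.

P(¬H | E) ≈ 0.2485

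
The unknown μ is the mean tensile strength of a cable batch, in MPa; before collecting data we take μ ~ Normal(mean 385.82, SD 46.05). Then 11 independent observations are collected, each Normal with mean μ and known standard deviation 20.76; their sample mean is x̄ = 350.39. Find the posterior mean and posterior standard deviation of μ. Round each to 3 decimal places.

Posterior mean ≈ 351.033; posterior SD ≈ 6.202

With known σ, the Normal prior is conjugate. Weight on the data is w = (n/σ²)/(n/σ² + 1/τ₀²) = 0.0255234/(0.0255234+0.00047156) = 0.98186.
Posterior mean = w·x̄ + (1−w)·μ₀ = 0.98186·350.39 + 0.018141·385.82 = 351.033. Posterior variance = 1/(0.0255234+0.00047156) = 38.4690, so SD = 6.202.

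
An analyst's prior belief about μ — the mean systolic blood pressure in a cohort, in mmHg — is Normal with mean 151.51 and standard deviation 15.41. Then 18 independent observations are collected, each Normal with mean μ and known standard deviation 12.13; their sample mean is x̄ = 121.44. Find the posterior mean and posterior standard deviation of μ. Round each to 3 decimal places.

Posterior mean ≈ 122.441; posterior SD ≈ 2.811

With known σ, the Normal prior is conjugate. Weight on the data is w = (n/σ²)/(n/σ² + 1/τ₀²) = 0.122335/(0.122335+0.00421109) = 0.96672.
Posterior mean = w·x̄ + (1−w)·μ₀ = 0.96672·121.44 + 0.033277·151.51 = 122.441. Posterior variance = 1/(0.122335+0.00421109) = 7.90226, so SD = 2.811.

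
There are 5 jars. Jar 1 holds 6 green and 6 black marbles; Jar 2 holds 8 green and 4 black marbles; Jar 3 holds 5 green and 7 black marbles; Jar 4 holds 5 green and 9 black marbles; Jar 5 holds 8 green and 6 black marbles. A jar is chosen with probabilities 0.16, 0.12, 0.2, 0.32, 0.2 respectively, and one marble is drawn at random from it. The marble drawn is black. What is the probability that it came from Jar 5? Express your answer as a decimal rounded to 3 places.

Posterior probability ≈ 0.162

P(black|Jar 1) = 0.5; P(black|Jar 2) = 0.3333; P(black|Jar 3) = 0.5833; P(black|Jar 4) = 0.6429; P(black|Jar 5) = 0.4286.
Prior × likelihood for each source: 0.16·0.5=0.08000, 0.12·0.3333=0.04000, 0.2·0.5833=0.1167, 0.32·0.6429=0.2057, 0.2·0.4286=0.08571. Summing gives P(black) = 0.52810.
P(Jar 5 | black) = 0.08571 / 0.52810 = 0.162.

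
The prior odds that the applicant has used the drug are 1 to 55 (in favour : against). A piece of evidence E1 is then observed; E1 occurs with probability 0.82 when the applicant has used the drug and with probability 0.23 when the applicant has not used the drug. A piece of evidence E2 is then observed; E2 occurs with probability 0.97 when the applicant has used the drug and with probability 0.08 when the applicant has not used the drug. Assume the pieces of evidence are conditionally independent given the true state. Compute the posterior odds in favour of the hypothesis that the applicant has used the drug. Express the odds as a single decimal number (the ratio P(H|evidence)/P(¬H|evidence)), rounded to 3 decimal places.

Posterior odds ≈ 0.786

Prior odds = 1/55 = 0.018182.
Likelihood ratio for E1 = 0.82/0.23 = 3.5652.
Likelihood ratio for E2 = 0.97/0.08 = 12.125.
Posterior odds = prior odds × LR₁ × LR₂ = 0.78597.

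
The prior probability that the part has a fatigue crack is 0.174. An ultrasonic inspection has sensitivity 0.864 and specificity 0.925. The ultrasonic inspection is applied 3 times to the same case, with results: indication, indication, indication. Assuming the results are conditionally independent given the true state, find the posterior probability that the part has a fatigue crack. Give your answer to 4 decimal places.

Let H be the event that the part has a fatigue crack; start with P(H) = 0.174. P('indication'|H) = 0.864, P('indication'|¬H) = 0.075.
Update on result 1 ('indication'): P(H) ← 0.864·0.1740 / (0.864·0.1740 + 0.075·0.8260) = 0.15034/0.21229 = 0.7082.
Update on result 2 ('indication'): P(H) ← 0.864·0.7082 / (0.864·0.7082 + 0.075·0.2918) = 0.61186/0.63375 = 0.9655.
Update on result 3 ('indication'): P(H) ← 0.864·0.9655 / (0.864·0.9655 + 0.075·0.0345) = 0.83416/0.83675 = 0.9969.

Posterior P(H) ≈ 0.9969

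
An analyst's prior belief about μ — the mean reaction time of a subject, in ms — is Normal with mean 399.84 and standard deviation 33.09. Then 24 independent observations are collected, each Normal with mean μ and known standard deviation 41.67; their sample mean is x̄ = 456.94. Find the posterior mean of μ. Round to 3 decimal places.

Posterior mean ≈ 453.401

Prior precision 1/τ₀² = 1/33.09² = 0.00091329; data precision n/σ² = 24/41.67² = 0.0138218.
Posterior precision = 0.00091329 + 0.0138218 = 0.0147351.
Posterior mean = (0.00091329·399.84 + 0.0138218·456.94) / 0.0147351 = 453.401.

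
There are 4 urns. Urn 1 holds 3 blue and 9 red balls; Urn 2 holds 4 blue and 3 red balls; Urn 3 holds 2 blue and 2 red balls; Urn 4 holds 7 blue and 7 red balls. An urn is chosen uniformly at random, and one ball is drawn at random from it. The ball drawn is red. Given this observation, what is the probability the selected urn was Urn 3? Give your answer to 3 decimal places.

P(red|Urn 1) = 0.75; P(red|Urn 2) = 0.4286; P(red|Urn 3) = 0.5; P(red|Urn 4) = 0.5.
Prior × likelihood for each source: 0.25·0.75=0.1875, 0.25·0.4286=0.1071, 0.25·0.5=0.1250, 0.25·0.5=0.1250. Summing gives P(red) = 0.54464.
P(Urn 3 | red) = 0.1250 / 0.54464 = 0.230.

Posterior probability ≈ 0.230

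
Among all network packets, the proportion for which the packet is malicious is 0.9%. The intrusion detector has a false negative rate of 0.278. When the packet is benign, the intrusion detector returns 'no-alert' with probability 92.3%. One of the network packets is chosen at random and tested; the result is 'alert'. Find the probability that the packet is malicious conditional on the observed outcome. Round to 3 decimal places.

Let H be the event that the packet is malicious. P(H) = 0.009, so P(¬H) = 0.991. With E the 'alert' result, P(E|H) = 0.722 and P(E|¬H) = 0.077.
P(E) = 0.722·0.009 + 0.077·0.991 = 0.0064980 + 0.076307 = 0.082805.
By Bayes' theorem, P(H|E) = 0.0064980 / 0.082805 = 0.078.

P(H | E) ≈ 0.078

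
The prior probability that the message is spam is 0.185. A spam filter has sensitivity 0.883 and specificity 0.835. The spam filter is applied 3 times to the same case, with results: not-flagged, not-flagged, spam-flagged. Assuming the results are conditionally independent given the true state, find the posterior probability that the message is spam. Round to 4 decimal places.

Posterior P(H) ≈ 0.0233

With H the event that the message is spam, the joint likelihood of the observed sequence is P(data|H) = 0.117·0.117·0.883 = 0.012087 and P(data|¬H) = 0.835·0.835·0.165 = 0.11504.
Bayes: P(H|data) = 0.185·0.012087 / (0.185·0.012087 + 0.815·0.11504) = 0.0022362/0.095995 = 0.0233.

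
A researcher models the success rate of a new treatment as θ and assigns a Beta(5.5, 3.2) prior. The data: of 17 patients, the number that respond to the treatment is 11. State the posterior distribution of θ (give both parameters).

Posterior: Beta(16.5, 9.2)

Observing 11 successes and 6 failures updates Beta(5.5, 3.2) by adding the success and failure counts to the two shape parameters: α = 5.5+11 = 16.5, β = 3.2+6 = 9.2.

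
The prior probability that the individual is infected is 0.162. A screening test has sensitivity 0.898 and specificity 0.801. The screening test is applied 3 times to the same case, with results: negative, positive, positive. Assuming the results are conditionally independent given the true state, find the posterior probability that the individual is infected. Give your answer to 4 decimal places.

With H the event that the individual is infected, the joint likelihood of the observed sequence is P(data|H) = 0.102·0.898·0.898 = 0.082253 and P(data|¬H) = 0.801·0.199·0.199 = 0.031720.
Bayes: P(H|data) = 0.162·0.082253 / (0.162·0.082253 + 0.838·0.031720) = 0.013325/0.039907 = 0.3339.

Posterior P(H) ≈ 0.3339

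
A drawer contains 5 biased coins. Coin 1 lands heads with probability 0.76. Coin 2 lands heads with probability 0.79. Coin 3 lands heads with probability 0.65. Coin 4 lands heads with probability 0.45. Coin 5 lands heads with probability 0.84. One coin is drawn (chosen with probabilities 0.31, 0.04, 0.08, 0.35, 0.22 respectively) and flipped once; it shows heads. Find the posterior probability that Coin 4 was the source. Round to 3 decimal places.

Posterior probability ≈ 0.238

Tabulate prior·likelihood by source: [1] prior 0.31, lik 0.76, product 0.2356; [2] prior 0.04, lik 0.79, product 0.03160; [3] prior 0.08, lik 0.65, product 0.05200; [4] prior 0.35, lik 0.45, product 0.1575; [5] prior 0.22, lik 0.84, product 0.1848.
Normalizing constant = 0.66150; the posterior for Coin 4 is its product over the sum, 0.1575/0.66150 = 0.238.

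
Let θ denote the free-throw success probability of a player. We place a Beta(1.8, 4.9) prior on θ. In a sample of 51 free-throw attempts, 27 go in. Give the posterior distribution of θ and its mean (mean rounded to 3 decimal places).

Observing 27 successes and 24 failures updates Beta(1.8, 4.9) by adding the success and failure counts to the two shape parameters: α = 1.8+27 = 28.8, β = 4.9+24 = 28.9.
Posterior mean = α/(α+β) = 28.8/57.7 = 0.499.

Posterior: Beta(28.8, 28.9); mean ≈ 0.499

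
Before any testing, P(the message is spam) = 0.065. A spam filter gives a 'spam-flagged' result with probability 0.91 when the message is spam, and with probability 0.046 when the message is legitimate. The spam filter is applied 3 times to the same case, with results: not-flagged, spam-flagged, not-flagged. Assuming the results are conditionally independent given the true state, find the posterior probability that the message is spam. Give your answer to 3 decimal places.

Posterior P(H) ≈ 0.012

Let H be the event that the message is spam; start with P(H) = 0.065. P('spam-flagged'|H) = 0.91, P('spam-flagged'|¬H) = 0.046.
Update on result 1 ('not-flagged'): P(H) ← 0.09·0.0650 / (0.09·0.0650 + 0.954·0.9350) = 0.0058500/0.89784 = 0.0065.
Update on result 2 ('spam-flagged'): P(H) ← 0.91·0.0065 / (0.91·0.0065 + 0.046·0.9935) = 0.0059292/0.051630 = 0.1148.
Update on result 3 ('not-flagged'): P(H) ← 0.09·0.1148 / (0.09·0.1148 + 0.954·0.8852) = 0.010336/0.85478 = 0.0121.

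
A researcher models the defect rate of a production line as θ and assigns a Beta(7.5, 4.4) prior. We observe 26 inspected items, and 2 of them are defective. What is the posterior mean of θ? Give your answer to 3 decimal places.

Observing 2 successes and 24 failures updates Beta(7.5, 4.4) by adding the success and failure counts to the two shape parameters: α = 7.5+2 = 9.5, β = 4.4+24 = 28.4.
Posterior mean = α/(α+β) = 9.5/37.9 = 0.251.

Posterior mean ≈ 0.251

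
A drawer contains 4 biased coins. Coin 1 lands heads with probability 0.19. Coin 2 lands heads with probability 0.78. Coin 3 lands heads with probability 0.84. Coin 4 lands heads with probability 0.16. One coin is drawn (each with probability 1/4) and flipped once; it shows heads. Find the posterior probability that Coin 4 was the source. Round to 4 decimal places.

Tabulate prior·likelihood by source: [1] prior 0.25, lik 0.19, product 0.04750; [2] prior 0.25, lik 0.78, product 0.1950; [3] prior 0.25, lik 0.84, product 0.2100; [4] prior 0.25, lik 0.16, product 0.04000.
Normalizing constant = 0.49250; the posterior for Coin 4 is its product over the sum, 0.04000/0.49250 = 0.0812.

Posterior probability ≈ 0.0812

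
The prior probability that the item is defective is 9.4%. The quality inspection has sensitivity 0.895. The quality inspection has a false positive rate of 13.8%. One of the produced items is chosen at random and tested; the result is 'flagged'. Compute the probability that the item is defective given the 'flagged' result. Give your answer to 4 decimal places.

Let H be the event that the item is defective. P(H) = 0.094, so P(¬H) = 0.906. With E the 'flagged' result, P(E|H) = 0.895 and P(E|¬H) = 0.138.
P(E) = 0.895·0.094 + 0.138·0.906 = 0.084130 + 0.12503 = 0.20916.
By Bayes' theorem, P(H|E) = 0.084130 / 0.20916 = 0.4022.

P(H | E) ≈ 0.4022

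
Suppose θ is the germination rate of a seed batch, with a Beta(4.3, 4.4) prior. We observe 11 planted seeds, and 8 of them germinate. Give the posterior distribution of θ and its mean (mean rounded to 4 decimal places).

The binomial likelihood is conjugate to the Beta prior: with 8 successes and 3 failures, the posterior is Beta(4.3+8, 4.4+3) = Beta(12.3, 7.4).
Posterior mean = α/(α+β) = 12.3/19.7 = 0.6244.

Posterior: Beta(12.3, 7.4); mean ≈ 0.6244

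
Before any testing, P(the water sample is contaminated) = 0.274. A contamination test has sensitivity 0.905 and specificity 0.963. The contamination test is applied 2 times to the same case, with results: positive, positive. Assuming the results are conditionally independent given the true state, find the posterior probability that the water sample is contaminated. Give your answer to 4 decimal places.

Posterior P(H) ≈ 0.9956

Let H be the event that the water sample is contaminated; start with P(H) = 0.274. P('positive'|H) = 0.905, P('positive'|¬H) = 0.037.
Update on result 1 ('positive'): P(H) ← 0.905·0.2740 / (0.905·0.2740 + 0.037·0.7260) = 0.24797/0.27483 = 0.9023.
Update on result 2 ('positive'): P(H) ← 0.905·0.9023 / (0.905·0.9023 + 0.037·0.0977) = 0.81655/0.82016 = 0.9956.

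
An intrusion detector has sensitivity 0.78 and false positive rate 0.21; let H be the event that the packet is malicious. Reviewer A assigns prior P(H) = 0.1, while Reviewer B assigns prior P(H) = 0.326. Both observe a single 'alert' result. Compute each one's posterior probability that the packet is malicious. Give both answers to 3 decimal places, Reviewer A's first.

Reviewer A: 0.292; Reviewer B: 0.642

The likelihood ratio for an 'alert' result is 0.78/0.21 = 3.7143.
Reviewer A: prior odds 0.1/0.9 = 0.11111; posterior odds 0.41270; posterior probability 0.292.
Reviewer B: prior odds 0.326/0.674 = 0.48368; posterior odds 1.7965; posterior probability 0.642.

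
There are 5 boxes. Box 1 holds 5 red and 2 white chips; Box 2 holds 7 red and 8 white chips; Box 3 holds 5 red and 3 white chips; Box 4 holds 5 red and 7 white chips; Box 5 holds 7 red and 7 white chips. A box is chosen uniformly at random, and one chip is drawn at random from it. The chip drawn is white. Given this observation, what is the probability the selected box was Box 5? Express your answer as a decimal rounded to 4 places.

Posterior probability ≈ 0.2196

Tabulate prior·likelihood by source: [1] prior 0.2, lik 0.2857, product 0.05714; [2] prior 0.2, lik 0.5333, product 0.1067; [3] prior 0.2, lik 0.375, product 0.07500; [4] prior 0.2, lik 0.5833, product 0.1167; [5] prior 0.2, lik 0.5, product 0.1000.
Normalizing constant = 0.45548; the posterior for Box 5 is its product over the sum, 0.1000/0.45548 = 0.2196.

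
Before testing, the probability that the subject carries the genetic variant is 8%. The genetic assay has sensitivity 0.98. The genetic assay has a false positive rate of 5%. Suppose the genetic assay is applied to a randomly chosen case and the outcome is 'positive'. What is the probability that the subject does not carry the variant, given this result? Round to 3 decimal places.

Let H be the event that the subject carries the genetic variant. P(H) = 0.08, so P(¬H) = 0.92. With E the 'positive' result, P(E|H) = 0.98 and P(E|¬H) = 0.05.
P(E) = 0.98·0.08 + 0.05·0.92 = 0.078400 + 0.046000 = 0.12440.
By Bayes' theorem, P(H|E) = 0.078400 / 0.12440 = 0.630. Hence P(¬H|E) = 1 − 0.630 = 0.370.

P(¬H | E) ≈ 0.370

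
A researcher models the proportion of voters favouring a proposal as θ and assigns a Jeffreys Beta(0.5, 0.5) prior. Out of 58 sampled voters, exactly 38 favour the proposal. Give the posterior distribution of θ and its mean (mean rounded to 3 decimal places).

Posterior: Beta(38.5, 20.5); mean ≈ 0.653

Observing 38 successes and 20 failures updates Beta(0.5, 0.5) by adding the success and failure counts to the two shape parameters: α = 0.5+38 = 38.5, β = 0.5+20 = 20.5.
Posterior mean = α/(α+β) = 38.5/59 = 0.653.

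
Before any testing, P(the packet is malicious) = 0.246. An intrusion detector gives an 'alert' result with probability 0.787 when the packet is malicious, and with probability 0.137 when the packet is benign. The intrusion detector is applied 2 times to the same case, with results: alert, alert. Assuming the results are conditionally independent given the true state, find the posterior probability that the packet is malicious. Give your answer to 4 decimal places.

With H the event that the packet is malicious, the joint likelihood of the observed sequence is P(data|H) = 0.787·0.787 = 0.61937 and P(data|¬H) = 0.137·0.137 = 0.018769.
Bayes: P(H|data) = 0.246·0.61937 / (0.246·0.61937 + 0.754·0.018769) = 0.15236/0.16652 = 0.9150.

Posterior P(H) ≈ 0.9150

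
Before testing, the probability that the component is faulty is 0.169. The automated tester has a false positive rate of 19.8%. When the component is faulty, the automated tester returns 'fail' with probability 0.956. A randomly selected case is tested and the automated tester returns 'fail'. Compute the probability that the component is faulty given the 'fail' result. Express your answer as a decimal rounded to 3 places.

P(H | E) ≈ 0.495

Write H for 'the component is faulty'. Prior odds H:¬H = 0.169/0.831 = 0.20337. For the 'fail' outcome, the likelihood ratio is 0.956/0.198 = 4.8283.
Posterior odds = 0.20337 × 4.8283 = 0.98193, so P(H|E) = 0.98193/(1+0.98193) = 0.495.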